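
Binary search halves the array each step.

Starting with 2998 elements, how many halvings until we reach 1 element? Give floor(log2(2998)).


2998 / 2 = 1499
1499 / 2 = 749
749 / 2 = 374
374 / 2 = 187
187 / 2 = 93
93 / 2 = 46
46 / 2 = 23
23 / 2 = 11
11 / 2 = 5
5 / 2 = 2
2 / 2 = 1
Reached 1 after 11 halvings

11


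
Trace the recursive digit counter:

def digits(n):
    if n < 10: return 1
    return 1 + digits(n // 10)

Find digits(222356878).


digits(222356878) = 1 + digits(22235687)
digits(22235687) = 1 + digits(2223568)
digits(2223568) = 1 + digits(222356)
digits(222356) = 1 + digits(22235)
digits(22235) = 1 + digits(2223)
digits(2223) = 1 + digits(222)
digits(222) = 1 + digits(22)
digits(22) = 1 + digits(2)
digits(2) = 1  (base case: 2 < 10)
Unwinding: 1 + 1 + 1 + 1 + 1 + 1 + 1 + 1 + 1 = 9

9


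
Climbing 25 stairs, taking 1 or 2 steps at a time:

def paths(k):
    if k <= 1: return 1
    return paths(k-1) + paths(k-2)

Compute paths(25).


Building up from base cases:
paths(0) = 1
paths(1) = 1
paths(2) = paths(1) + paths(0) = 1 + 1 = 2
paths(3) = paths(2) + paths(1) = 2 + 1 = 3
paths(4) = paths(3) + paths(2) = 3 + 2 = 5
paths(5) = paths(4) + paths(3) = 5 + 3 = 8
paths(6) = paths(5) + paths(4) = 8 + 5 = 13
paths(7) = paths(6) + paths(5) = 13 + 8 = 21
paths(8) = paths(7) + paths(6) = 21 + 13 = 34
paths(9) = paths(8) + paths(7) = 34 + 21 = 55
paths(10) = paths(9) + paths(8) = 55 + 34 = 89
paths(11) = paths(10) + paths(9) = 89 + 55 = 144
paths(12) = paths(11) + paths(10) = 144 + 89 = 233
paths(13) = paths(12) + paths(11) = 233 + 144 = 377
paths(14) = paths(13) + paths(12) = 377 + 233 = 610
paths(15) = paths(14) + paths(13) = 610 + 377 = 987
paths(16) = paths(15) + paths(14) = 987 + 610 = 1597
paths(17) = paths(16) + paths(15) = 1597 + 987 = 2584
paths(18) = paths(17) + paths(16) = 2584 + 1597 = 4181
paths(19) = paths(18) + paths(17) = 4181 + 2584 = 6765
paths(20) = paths(19) + paths(18) = 6765 + 4181 = 10946
paths(21) = paths(20) + paths(19) = 10946 + 6765 = 17711
paths(22) = paths(21) + paths(20) = 17711 + 10946 = 28657
paths(23) = paths(22) + paths(21) = 28657 + 17711 = 46368
paths(24) = paths(23) + paths(22) = 46368 + 28657 = 75025
paths(25) = paths(24) + paths(23) = 75025 + 46368 = 121393

121393


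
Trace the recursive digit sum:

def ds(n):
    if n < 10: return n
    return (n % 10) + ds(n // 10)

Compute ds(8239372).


ds(8239372) = 2 + ds(823937)
ds(823937) = 7 + ds(82393)
ds(82393) = 3 + ds(8239)
ds(8239) = 9 + ds(823)
ds(823) = 3 + ds(82)
ds(82) = 2 + ds(8)
ds(8) = 8  (base case)
Total: 2 + 7 + 3 + 9 + 3 + 2 + 8 = 34

34


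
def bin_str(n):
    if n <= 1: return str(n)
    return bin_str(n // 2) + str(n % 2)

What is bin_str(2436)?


bin_str(2436) = bin_str(1218) + '0'
bin_str(1218) = bin_str(609) + '0'
bin_str(609) = bin_str(304) + '1'
bin_str(304) = bin_str(152) + '0'
bin_str(152) = bin_str(76) + '0'
bin_str(76) = bin_str(38) + '0'
bin_str(38) = bin_str(19) + '0'
bin_str(19) = bin_str(9) + '1'
bin_str(9) = bin_str(4) + '1'
bin_str(4) = bin_str(2) + '0'
bin_str(2) = bin_str(1) + '0'
bin_str(1) = '1'  (base case)
Concatenating: '1' + '0' + '0' + '1' + '1' + '0' + '0' + '0' + '0' + '1' + '0' + '0' = '100110000100'

100110000100


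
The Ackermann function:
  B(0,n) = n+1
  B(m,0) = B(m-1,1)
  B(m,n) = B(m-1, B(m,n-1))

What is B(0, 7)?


B(0, 7) = 8
Result: B(0, 7) = 8

8


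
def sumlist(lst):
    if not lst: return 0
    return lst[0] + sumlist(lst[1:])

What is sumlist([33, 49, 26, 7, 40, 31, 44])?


sumlist([33, 49, 26, 7, 40, 31, 44]) = 33 + sumlist([49, 26, 7, 40, 31, 44])
sumlist([49, 26, 7, 40, 31, 44]) = 49 + sumlist([26, 7, 40, 31, 44])
sumlist([26, 7, 40, 31, 44]) = 26 + sumlist([7, 40, 31, 44])
sumlist([7, 40, 31, 44]) = 7 + sumlist([40, 31, 44])
sumlist([40, 31, 44]) = 40 + sumlist([31, 44])
sumlist([31, 44]) = 31 + sumlist([44])
sumlist([44]) = 44 + sumlist([])
sumlist([]) = 0  (base case)
Total: 33 + 49 + 26 + 7 + 40 + 31 + 44 + 0 = 230

230


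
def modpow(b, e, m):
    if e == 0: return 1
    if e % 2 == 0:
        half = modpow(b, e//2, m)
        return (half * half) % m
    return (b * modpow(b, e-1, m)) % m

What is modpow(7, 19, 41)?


modpow(7, 19, 41): e is odd, compute modpow(7, 18, 41)
  modpow(7, 18, 41): e is even, compute modpow(7, 9, 41)
    modpow(7, 9, 41): e is odd, compute modpow(7, 8, 41)
      modpow(7, 8, 41): e is even, compute modpow(7, 4, 41)
        modpow(7, 4, 41): e is even, compute modpow(7, 2, 41)
          modpow(7, 2, 41): e is even, compute modpow(7, 1, 41)
          modpow(7, 1, 41): e is odd, compute modpow(7, 0, 41)
          modpow(7, 0, 41) = 1
          (7 * 1) % 41 = 7
          half=7, (7*7) % 41 = 8
        half=8, (8*8) % 41 = 23
      half=23, (23*23) % 41 = 37
    (7 * 37) % 41 = 13
  half=13, (13*13) % 41 = 5
(7 * 5) % 41 = 35

35


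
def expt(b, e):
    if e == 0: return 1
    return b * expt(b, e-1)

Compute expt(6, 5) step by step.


expt(6, 5)
= 6 * expt(6, 4)
= 6 * 6 * expt(6, 3)
= 6 * 6 * 6 * expt(6, 2)
= 6 * 6 * 6 * 6 * expt(6, 1)
= 6 * 6 * 6 * 6 * 6 * expt(6, 0)
= 6 * 6 * 6 * 6 * 6 * 1
= 7776

7776


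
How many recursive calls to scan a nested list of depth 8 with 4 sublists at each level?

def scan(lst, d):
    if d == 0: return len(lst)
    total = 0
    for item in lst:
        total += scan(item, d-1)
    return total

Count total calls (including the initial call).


At depth 0 (root): 1 call
At depth 1: each of 1 parents calls scan on 4 children = 4 calls
At depth 2: each of 4 parents calls scan on 4 children = 16 calls
At depth 3: each of 16 parents calls scan on 4 children = 64 calls
At depth 4: each of 64 parents calls scan on 4 children = 256 calls
At depth 5: each of 256 parents calls scan on 4 children = 1024 calls
At depth 6: each of 1024 parents calls scan on 4 children = 4096 calls
At depth 7: each of 4096 parents calls scan on 4 children = 16384 calls
At depth 8: each of 16384 parents calls scan on 4 children = 65536 calls
Total: 1 + 4 + 16 + 64 + 256 + 1024 + 4096 + 16384 + 65536 = 87381

87381


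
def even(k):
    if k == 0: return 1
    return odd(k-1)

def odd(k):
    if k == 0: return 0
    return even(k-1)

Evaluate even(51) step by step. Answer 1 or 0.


even(51) = odd(50)
odd(50) = even(49)
even(49) = odd(48)
odd(48) = even(47)
even(47) = odd(46)
odd(46) = even(45)
even(45) = odd(44)
odd(44) = even(43)
even(43) = odd(42)
odd(42) = even(41)
even(41) = odd(40)
odd(40) = even(39)
even(39) = odd(38)
odd(38) = even(37)
even(37) = odd(36)
odd(36) = even(35)
even(35) = odd(34)
odd(34) = even(33)
even(33) = odd(32)
odd(32) = even(31)
even(31) = odd(30)
odd(30) = even(29)
even(29) = odd(28)
odd(28) = even(27)
even(27) = odd(26)
odd(26) = even(25)
even(25) = odd(24)
odd(24) = even(23)
even(23) = odd(22)
odd(22) = even(21)
even(21) = odd(20)
odd(20) = even(19)
even(19) = odd(18)
odd(18) = even(17)
even(17) = odd(16)
odd(16) = even(15)
even(15) = odd(14)
odd(14) = even(13)
even(13) = odd(12)
odd(12) = even(11)
even(11) = odd(10)
odd(10) = even(9)
even(9) = odd(8)
odd(8) = even(7)
even(7) = odd(6)
odd(6) = even(5)
even(5) = odd(4)
odd(4) = even(3)
even(3) = odd(2)
odd(2) = even(1)
even(1) = odd(0)
odd(0) = 0  (base case)
Result: 0

0


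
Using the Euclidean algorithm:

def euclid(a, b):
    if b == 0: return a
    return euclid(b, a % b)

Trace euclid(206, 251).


euclid(206, 251) = euclid(251, 206)
euclid(251, 206) = euclid(206, 45)
euclid(206, 45) = euclid(45, 26)
euclid(45, 26) = euclid(26, 19)
euclid(26, 19) = euclid(19, 7)
euclid(19, 7) = euclid(7, 5)
euclid(7, 5) = euclid(5, 2)
euclid(5, 2) = euclid(2, 1)
euclid(2, 1) = euclid(1, 0)
euclid(1, 0) = 1  (base case)

1


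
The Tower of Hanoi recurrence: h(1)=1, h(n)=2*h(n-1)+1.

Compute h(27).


h(27) = 2 * h(26) + 1
h(26) = 2 * h(25) + 1
h(25) = 2 * h(24) + 1
h(24) = 2 * h(23) + 1
h(23) = 2 * h(22) + 1
h(22) = 2 * h(21) + 1
h(21) = 2 * h(20) + 1
h(20) = 2 * h(19) + 1
h(19) = 2 * h(18) + 1
h(18) = 2 * h(17) + 1
h(17) = 2 * h(16) + 1
h(16) = 2 * h(15) + 1
h(15) = 2 * h(14) + 1
h(14) = 2 * h(13) + 1
h(13) = 2 * h(12) + 1
h(12) = 2 * h(11) + 1
h(11) = 2 * h(10) + 1
h(10) = 2 * h(9) + 1
h(9) = 2 * h(8) + 1
h(8) = 2 * h(7) + 1
h(7) = 2 * h(6) + 1
h(6) = 2 * h(5) + 1
h(5) = 2 * h(4) + 1
h(4) = 2 * h(3) + 1
h(3) = 2 * h(2) + 1
h(2) = 2 * h(1) + 1
h(1) = 1  (base case)
h(2) = 2 * 1 + 1 = 3
h(3) = 2 * 3 + 1 = 7
h(4) = 2 * 7 + 1 = 15
h(5) = 2 * 15 + 1 = 31
h(6) = 2 * 31 + 1 = 63
h(7) = 2 * 63 + 1 = 127
h(8) = 2 * 127 + 1 = 255
h(9) = 2 * 255 + 1 = 511
h(10) = 2 * 511 + 1 = 1023
h(11) = 2 * 1023 + 1 = 2047
h(12) = 2 * 2047 + 1 = 4095
h(13) = 2 * 4095 + 1 = 8191
h(14) = 2 * 8191 + 1 = 16383
h(15) = 2 * 16383 + 1 = 32767
h(16) = 2 * 32767 + 1 = 65535
h(17) = 2 * 65535 + 1 = 131071
h(18) = 2 * 131071 + 1 = 262143
h(19) = 2 * 262143 + 1 = 524287
h(20) = 2 * 524287 + 1 = 1048575
h(21) = 2 * 1048575 + 1 = 2097151
h(22) = 2 * 2097151 + 1 = 4194303
h(23) = 2 * 4194303 + 1 = 8388607
h(24) = 2 * 8388607 + 1 = 16777215
h(25) = 2 * 16777215 + 1 = 33554431
h(26) = 2 * 33554431 + 1 = 67108863
h(27) = 2 * 67108863 + 1 = 134217727

134217727


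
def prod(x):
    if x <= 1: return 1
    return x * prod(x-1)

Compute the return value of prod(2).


prod(2)
= 2 * prod(1)
= 2 * 1
= 2

2


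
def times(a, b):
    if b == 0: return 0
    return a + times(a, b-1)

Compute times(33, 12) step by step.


times(33, 12) = 33 + times(33, 11)
times(33, 11) = 33 + times(33, 10)
times(33, 10) = 33 + times(33, 9)
times(33, 9) = 33 + times(33, 8)
times(33, 8) = 33 + times(33, 7)
times(33, 7) = 33 + times(33, 6)
times(33, 6) = 33 + times(33, 5)
times(33, 5) = 33 + times(33, 4)
times(33, 4) = 33 + times(33, 3)
times(33, 3) = 33 + times(33, 2)
times(33, 2) = 33 + times(33, 1)
times(33, 1) = 33 + times(33, 0)
times(33, 0) = 0  (base case)
Total: 33 + 33 + 33 + 33 + 33 + 33 + 33 + 33 + 33 + 33 + 33 + 33 + 0 = 396

396


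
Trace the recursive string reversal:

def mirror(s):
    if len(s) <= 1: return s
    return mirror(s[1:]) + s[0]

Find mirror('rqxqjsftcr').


mirror('rqxqjsftcr') = mirror('qxqjsftcr') + 'r'
mirror('qxqjsftcr') = mirror('xqjsftcr') + 'q'
mirror('xqjsftcr') = mirror('qjsftcr') + 'x'
mirror('qjsftcr') = mirror('jsftcr') + 'q'
mirror('jsftcr') = mirror('sftcr') + 'j'
mirror('sftcr') = mirror('ftcr') + 's'
mirror('ftcr') = mirror('tcr') + 'f'
mirror('tcr') = mirror('cr') + 't'
mirror('cr') = mirror('r') + 'c'
mirror('r') = 'r'  (base case)
Concatenating: 'r' + 'c' + 't' + 'f' + 's' + 'j' + 'q' + 'x' + 'q' + 'r' = 'rctfsjqxqr'

rctfsjqxqr


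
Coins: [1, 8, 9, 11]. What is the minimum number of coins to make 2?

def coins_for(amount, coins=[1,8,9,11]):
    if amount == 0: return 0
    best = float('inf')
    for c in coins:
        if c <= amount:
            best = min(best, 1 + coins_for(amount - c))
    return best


Building up with DP:
coins_for(0) = 0
coins_for(1) = min(1+coins_for(0)=1+0=1) = 1
coins_for(2) = min(1+coins_for(1)=1+1=2) = 2

2


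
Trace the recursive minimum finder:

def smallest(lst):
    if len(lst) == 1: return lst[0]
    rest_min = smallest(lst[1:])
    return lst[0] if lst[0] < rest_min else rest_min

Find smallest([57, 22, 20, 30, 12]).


smallest([57, 22, 20, 30, 12]): compare 57 with smallest([22, 20, 30, 12])
smallest([22, 20, 30, 12]): compare 22 with smallest([20, 30, 12])
smallest([20, 30, 12]): compare 20 with smallest([30, 12])
smallest([30, 12]): compare 30 with smallest([12])
smallest([12]) = 12  (base case)
Compare 30 with 12 -> 12
Compare 20 with 12 -> 12
Compare 22 with 12 -> 12
Compare 57 with 12 -> 12

12


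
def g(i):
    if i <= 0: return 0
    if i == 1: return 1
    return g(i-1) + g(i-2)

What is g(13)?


Computing g(13) bottom-up:
g(0) = 0
g(1) = 1
g(2) = g(1) + g(0) = 1 + 0 = 1
g(3) = g(2) + g(1) = 1 + 1 = 2
g(4) = g(3) + g(2) = 2 + 1 = 3
g(5) = g(4) + g(3) = 3 + 2 = 5
g(6) = g(5) + g(4) = 5 + 3 = 8
g(7) = g(6) + g(5) = 8 + 5 = 13
g(8) = g(7) + g(6) = 13 + 8 = 21
g(9) = g(8) + g(7) = 21 + 13 = 34
g(10) = g(9) + g(8) = 34 + 21 = 55
g(11) = g(10) + g(9) = 55 + 34 = 89
g(12) = g(11) + g(10) = 89 + 55 = 144
g(13) = g(12) + g(11) = 144 + 89 = 233

233


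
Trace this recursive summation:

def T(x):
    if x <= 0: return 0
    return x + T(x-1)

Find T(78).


T(78)
= 78 + 77 + 76 + 75 + 74 + 73 + 72 + 71 + 70 + 69 + 68 + 67 + 66 + 65 + 64 + 63 + 62 + 61 + 60 + 59 + 58 + 57 + 56 + 55 + 54 + 53 + 52 + 51 + 50 + 49 + 48 + 47 + 46 + 45 + 44 + 43 + 42 + 41 + 40 + 39 + 38 + 37 + 36 + 35 + 34 + 33 + 32 + 31 + 30 + 29 + 28 + 27 + 26 + 25 + 24 + 23 + 22 + 21 + 20 + 19 + 18 + 17 + 16 + 15 + 14 + 13 + 12 + 11 + 10 + 9 + 8 + 7 + 6 + 5 + 4 + 3 + 2 + 1 + T(0)
= 78 + 77 + 76 + 75 + 74 + 73 + 72 + 71 + 70 + 69 + 68 + 67 + 66 + 65 + 64 + 63 + 62 + 61 + 60 + 59 + 58 + 57 + 56 + 55 + 54 + 53 + 52 + 51 + 50 + 49 + 48 + 47 + 46 + 45 + 44 + 43 + 42 + 41 + 40 + 39 + 38 + 37 + 36 + 35 + 34 + 33 + 32 + 31 + 30 + 29 + 28 + 27 + 26 + 25 + 24 + 23 + 22 + 21 + 20 + 19 + 18 + 17 + 16 + 15 + 14 + 13 + 12 + 11 + 10 + 9 + 8 + 7 + 6 + 5 + 4 + 3 + 2 + 1 + 0
= 3081

3081


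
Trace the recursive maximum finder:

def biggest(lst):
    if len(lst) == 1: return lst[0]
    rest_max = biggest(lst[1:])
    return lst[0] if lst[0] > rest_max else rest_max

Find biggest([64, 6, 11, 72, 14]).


biggest([64, 6, 11, 72, 14]): compare 64 with biggest([6, 11, 72, 14])
biggest([6, 11, 72, 14]): compare 6 with biggest([11, 72, 14])
biggest([11, 72, 14]): compare 11 with biggest([72, 14])
biggest([72, 14]): compare 72 with biggest([14])
biggest([14]) = 14  (base case)
Compare 72 with 14 -> 72
Compare 11 with 72 -> 72
Compare 6 with 72 -> 72
Compare 64 with 72 -> 72

72


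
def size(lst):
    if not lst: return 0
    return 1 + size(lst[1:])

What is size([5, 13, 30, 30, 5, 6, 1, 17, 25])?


size([5, 13, 30, 30, 5, 6, 1, 17, 25]) = 1 + size([13, 30, 30, 5, 6, 1, 17, 25])
size([13, 30, 30, 5, 6, 1, 17, 25]) = 1 + size([30, 30, 5, 6, 1, 17, 25])
size([30, 30, 5, 6, 1, 17, 25]) = 1 + size([30, 5, 6, 1, 17, 25])
size([30, 5, 6, 1, 17, 25]) = 1 + size([5, 6, 1, 17, 25])
size([5, 6, 1, 17, 25]) = 1 + size([6, 1, 17, 25])
size([6, 1, 17, 25]) = 1 + size([1, 17, 25])
size([1, 17, 25]) = 1 + size([17, 25])
size([17, 25]) = 1 + size([25])
size([25]) = 1 + size([])
size([]) = 0  (base case)
Unwinding: 1 + 1 + 1 + 1 + 1 + 1 + 1 + 1 + 1 + 0 = 9

9


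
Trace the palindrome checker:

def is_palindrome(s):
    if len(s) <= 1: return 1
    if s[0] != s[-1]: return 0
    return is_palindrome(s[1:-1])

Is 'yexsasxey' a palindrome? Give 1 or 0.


is_palindrome('yexsasxey'): s[0]='y' == s[-1]='y' -> check is_palindrome('exsasxe')
is_palindrome('exsasxe'): s[0]='e' == s[-1]='e' -> check is_palindrome('xsasx')
is_palindrome('xsasx'): s[0]='x' == s[-1]='x' -> check is_palindrome('sas')
is_palindrome('sas'): s[0]='s' == s[-1]='s' -> check is_palindrome('a')
is_palindrome('a'): len <= 1 -> return 1  (base case)
Result: 1 (palindrome)

1


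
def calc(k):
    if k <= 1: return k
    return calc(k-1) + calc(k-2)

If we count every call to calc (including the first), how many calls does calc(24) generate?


Let C(n) = total calls for calc(n)
C(0) = 1, C(1) = 1
C(2) = 1 + C(1) + C(0) = 1 + 1 + 1 = 3
C(3) = 1 + C(2) + C(1) = 1 + 3 + 1 = 5
C(4) = 1 + C(3) + C(2) = 1 + 5 + 3 = 9
C(5) = 1 + C(4) + C(3) = 1 + 9 + 5 = 15
C(6) = 1 + C(5) + C(4) = 1 + 15 + 9 = 25
C(7) = 1 + C(6) + C(5) = 1 + 25 + 15 = 41
C(8) = 1 + C(7) + C(6) = 1 + 41 + 25 = 67
C(9) = 1 + C(8) + C(7) = 1 + 67 + 41 = 109
C(10) = 1 + C(9) + C(8) = 1 + 109 + 67 = 177
C(11) = 1 + C(10) + C(9) = 1 + 177 + 109 = 287
C(12) = 1 + C(11) + C(10) = 1 + 287 + 177 = 465
C(13) = 1 + C(12) + C(11) = 1 + 465 + 287 = 753
C(14) = 1 + C(13) + C(12) = 1 + 753 + 465 = 1219
C(15) = 1 + C(14) + C(13) = 1 + 1219 + 753 = 1973
C(16) = 1 + C(15) + C(14) = 1 + 1973 + 1219 = 3193
C(17) = 1 + C(16) + C(15) = 1 + 3193 + 1973 = 5167
C(18) = 1 + C(17) + C(16) = 1 + 5167 + 3193 = 8361
C(19) = 1 + C(18) + C(17) = 1 + 8361 + 5167 = 13529
C(20) = 1 + C(19) + C(18) = 1 + 13529 + 8361 = 21891
C(21) = 1 + C(20) + C(19) = 1 + 21891 + 13529 = 35421
C(22) = 1 + C(21) + C(20) = 1 + 35421 + 21891 = 57313
C(23) = 1 + C(22) + C(21) = 1 + 57313 + 35421 = 92735
C(24) = 1 + C(23) + C(22) = 1 + 92735 + 57313 = 150049

150049


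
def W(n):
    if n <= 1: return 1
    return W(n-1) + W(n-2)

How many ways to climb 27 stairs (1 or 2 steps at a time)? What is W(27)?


Building up from base cases:
W(0) = 1
W(1) = 1
W(2) = W(1) + W(0) = 1 + 1 = 2
W(3) = W(2) + W(1) = 2 + 1 = 3
W(4) = W(3) + W(2) = 3 + 2 = 5
W(5) = W(4) + W(3) = 5 + 3 = 8
W(6) = W(5) + W(4) = 8 + 5 = 13
W(7) = W(6) + W(5) = 13 + 8 = 21
W(8) = W(7) + W(6) = 21 + 13 = 34
W(9) = W(8) + W(7) = 34 + 21 = 55
W(10) = W(9) + W(8) = 55 + 34 = 89
W(11) = W(10) + W(9) = 89 + 55 = 144
W(12) = W(11) + W(10) = 144 + 89 = 233
W(13) = W(12) + W(11) = 233 + 144 = 377
W(14) = W(13) + W(12) = 377 + 233 = 610
W(15) = W(14) + W(13) = 610 + 377 = 987
W(16) = W(15) + W(14) = 987 + 610 = 1597
W(17) = W(16) + W(15) = 1597 + 987 = 2584
W(18) = W(17) + W(16) = 2584 + 1597 = 4181
W(19) = W(18) + W(17) = 4181 + 2584 = 6765
W(20) = W(19) + W(18) = 6765 + 4181 = 10946
W(21) = W(20) + W(19) = 10946 + 6765 = 17711
W(22) = W(21) + W(20) = 17711 + 10946 = 28657
W(23) = W(22) + W(21) = 28657 + 17711 = 46368
W(24) = W(23) + W(22) = 46368 + 28657 = 75025
W(25) = W(24) + W(23) = 75025 + 46368 = 121393
W(26) = W(25) + W(24) = 121393 + 75025 = 196418
W(27) = W(26) + W(25) = 196418 + 121393 = 317811

317811


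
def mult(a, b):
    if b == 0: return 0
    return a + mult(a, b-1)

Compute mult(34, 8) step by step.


mult(34, 8) = 34 + mult(34, 7)
mult(34, 7) = 34 + mult(34, 6)
mult(34, 6) = 34 + mult(34, 5)
mult(34, 5) = 34 + mult(34, 4)
mult(34, 4) = 34 + mult(34, 3)
mult(34, 3) = 34 + mult(34, 2)
mult(34, 2) = 34 + mult(34, 1)
mult(34, 1) = 34 + mult(34, 0)
mult(34, 0) = 0  (base case)
Total: 34 + 34 + 34 + 34 + 34 + 34 + 34 + 34 + 0 = 272

272


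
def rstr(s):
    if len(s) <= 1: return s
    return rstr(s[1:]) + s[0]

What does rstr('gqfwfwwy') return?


rstr('gqfwfwwy') = rstr('qfwfwwy') + 'g'
rstr('qfwfwwy') = rstr('fwfwwy') + 'q'
rstr('fwfwwy') = rstr('wfwwy') + 'f'
rstr('wfwwy') = rstr('fwwy') + 'w'
rstr('fwwy') = rstr('wwy') + 'f'
rstr('wwy') = rstr('wy') + 'w'
rstr('wy') = rstr('y') + 'w'
rstr('y') = 'y'  (base case)
Concatenating: 'y' + 'w' + 'w' + 'f' + 'w' + 'f' + 'q' + 'g' = 'ywwfwfqg'

ywwfwfqg


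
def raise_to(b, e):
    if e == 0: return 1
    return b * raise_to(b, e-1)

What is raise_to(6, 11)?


raise_to(6, 11)
= 6 * raise_to(6, 10)
= 6 * 6 * raise_to(6, 9)
= 6 * 6 * 6 * raise_to(6, 8)
= 6 * 6 * 6 * 6 * raise_to(6, 7)
= 6 * 6 * 6 * 6 * 6 * raise_to(6, 6)
= 6 * 6 * 6 * 6 * 6 * 6 * raise_to(6, 5)
= 6 * 6 * 6 * 6 * 6 * 6 * 6 * raise_to(6, 4)
= 6 * 6 * 6 * 6 * 6 * 6 * 6 * 6 * raise_to(6, 3)
= 6 * 6 * 6 * 6 * 6 * 6 * 6 * 6 * 6 * raise_to(6, 2)
= 6 * 6 * 6 * 6 * 6 * 6 * 6 * 6 * 6 * 6 * raise_to(6, 1)
= 6 * 6 * 6 * 6 * 6 * 6 * 6 * 6 * 6 * 6 * 6 * raise_to(6, 0)
= 6 * 6 * 6 * 6 * 6 * 6 * 6 * 6 * 6 * 6 * 6 * 1
= 362797056

362797056


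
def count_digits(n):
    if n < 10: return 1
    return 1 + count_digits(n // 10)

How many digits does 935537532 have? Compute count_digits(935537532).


count_digits(935537532) = 1 + count_digits(93553753)
count_digits(93553753) = 1 + count_digits(9355375)
count_digits(9355375) = 1 + count_digits(935537)
count_digits(935537) = 1 + count_digits(93553)
count_digits(93553) = 1 + count_digits(9355)
count_digits(9355) = 1 + count_digits(935)
count_digits(935) = 1 + count_digits(93)
count_digits(93) = 1 + count_digits(9)
count_digits(9) = 1  (base case: 9 < 10)
Unwinding: 1 + 1 + 1 + 1 + 1 + 1 + 1 + 1 + 1 = 9

9


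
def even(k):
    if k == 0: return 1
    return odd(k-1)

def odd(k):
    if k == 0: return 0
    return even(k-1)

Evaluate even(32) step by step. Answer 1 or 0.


even(32) = odd(31)
odd(31) = even(30)
even(30) = odd(29)
odd(29) = even(28)
even(28) = odd(27)
odd(27) = even(26)
even(26) = odd(25)
odd(25) = even(24)
even(24) = odd(23)
odd(23) = even(22)
even(22) = odd(21)
odd(21) = even(20)
even(20) = odd(19)
odd(19) = even(18)
even(18) = odd(17)
odd(17) = even(16)
even(16) = odd(15)
odd(15) = even(14)
even(14) = odd(13)
odd(13) = even(12)
even(12) = odd(11)
odd(11) = even(10)
even(10) = odd(9)
odd(9) = even(8)
even(8) = odd(7)
odd(7) = even(6)
even(6) = odd(5)
odd(5) = even(4)
even(4) = odd(3)
odd(3) = even(2)
even(2) = odd(1)
odd(1) = even(0)
even(0) = 1  (base case)
Result: 1

1


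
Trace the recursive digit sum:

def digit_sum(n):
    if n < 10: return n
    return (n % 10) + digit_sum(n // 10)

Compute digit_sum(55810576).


digit_sum(55810576) = 6 + digit_sum(5581057)
digit_sum(5581057) = 7 + digit_sum(558105)
digit_sum(558105) = 5 + digit_sum(55810)
digit_sum(55810) = 0 + digit_sum(5581)
digit_sum(5581) = 1 + digit_sum(558)
digit_sum(558) = 8 + digit_sum(55)
digit_sum(55) = 5 + digit_sum(5)
digit_sum(5) = 5  (base case)
Total: 6 + 7 + 5 + 0 + 1 + 8 + 5 + 5 = 37

37


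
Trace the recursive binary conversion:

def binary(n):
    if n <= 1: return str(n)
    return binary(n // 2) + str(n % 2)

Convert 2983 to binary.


binary(2983) = binary(1491) + '1'
binary(1491) = binary(745) + '1'
binary(745) = binary(372) + '1'
binary(372) = binary(186) + '0'
binary(186) = binary(93) + '0'
binary(93) = binary(46) + '1'
binary(46) = binary(23) + '0'
binary(23) = binary(11) + '1'
binary(11) = binary(5) + '1'
binary(5) = binary(2) + '1'
binary(2) = binary(1) + '0'
binary(1) = '1'  (base case)
Concatenating: '1' + '0' + '1' + '1' + '1' + '0' + '1' + '0' + '0' + '1' + '1' + '1' = '101110100111'

101110100111


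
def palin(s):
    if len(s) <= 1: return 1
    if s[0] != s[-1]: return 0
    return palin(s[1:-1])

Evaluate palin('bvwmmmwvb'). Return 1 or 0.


palin('bvwmmmwvb'): s[0]='b' == s[-1]='b' -> check palin('vwmmmwv')
palin('vwmmmwv'): s[0]='v' == s[-1]='v' -> check palin('wmmmw')
palin('wmmmw'): s[0]='w' == s[-1]='w' -> check palin('mmm')
palin('mmm'): s[0]='m' == s[-1]='m' -> check palin('m')
palin('m'): len <= 1 -> return 1  (base case)
Result: 1 (palindrome)

1


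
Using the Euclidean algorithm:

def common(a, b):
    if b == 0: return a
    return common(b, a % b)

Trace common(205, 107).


common(205, 107) = common(107, 98)
common(107, 98) = common(98, 9)
common(98, 9) = common(9, 8)
common(9, 8) = common(8, 1)
common(8, 1) = common(1, 0)
common(1, 0) = 1  (base case)

1


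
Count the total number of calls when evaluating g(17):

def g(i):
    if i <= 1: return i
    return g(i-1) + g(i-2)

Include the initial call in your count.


Let C(n) = total calls for g(n)
C(0) = 1, C(1) = 1
C(2) = 1 + C(1) + C(0) = 1 + 1 + 1 = 3
C(3) = 1 + C(2) + C(1) = 1 + 3 + 1 = 5
C(4) = 1 + C(3) + C(2) = 1 + 5 + 3 = 9
C(5) = 1 + C(4) + C(3) = 1 + 9 + 5 = 15
C(6) = 1 + C(5) + C(4) = 1 + 15 + 9 = 25
C(7) = 1 + C(6) + C(5) = 1 + 25 + 15 = 41
C(8) = 1 + C(7) + C(6) = 1 + 41 + 25 = 67
C(9) = 1 + C(8) + C(7) = 1 + 67 + 41 = 109
C(10) = 1 + C(9) + C(8) = 1 + 109 + 67 = 177
C(11) = 1 + C(10) + C(9) = 1 + 177 + 109 = 287
C(12) = 1 + C(11) + C(10) = 1 + 287 + 177 = 465
C(13) = 1 + C(12) + C(11) = 1 + 465 + 287 = 753
C(14) = 1 + C(13) + C(12) = 1 + 753 + 465 = 1219
C(15) = 1 + C(14) + C(13) = 1 + 1219 + 753 = 1973
C(16) = 1 + C(15) + C(14) = 1 + 1973 + 1219 = 3193
C(17) = 1 + C(16) + C(15) = 1 + 3193 + 1973 = 5167

5167


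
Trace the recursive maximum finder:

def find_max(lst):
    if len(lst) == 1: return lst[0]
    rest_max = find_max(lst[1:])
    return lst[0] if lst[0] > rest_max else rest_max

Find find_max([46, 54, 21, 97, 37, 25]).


find_max([46, 54, 21, 97, 37, 25]): compare 46 with find_max([54, 21, 97, 37, 25])
find_max([54, 21, 97, 37, 25]): compare 54 with find_max([21, 97, 37, 25])
find_max([21, 97, 37, 25]): compare 21 with find_max([97, 37, 25])
find_max([97, 37, 25]): compare 97 with find_max([37, 25])
find_max([37, 25]): compare 37 with find_max([25])
find_max([25]) = 25  (base case)
Compare 37 with 25 -> 37
Compare 97 with 37 -> 97
Compare 21 with 97 -> 97
Compare 54 with 97 -> 97
Compare 46 with 97 -> 97

97


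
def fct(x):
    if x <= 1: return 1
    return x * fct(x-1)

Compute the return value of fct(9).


fct(9)
= 9 * fct(8)
= 9 * 8 * fct(7)
= 9 * 8 * 7 * fct(6)
= 9 * 8 * 7 * 6 * fct(5)
= 9 * 8 * 7 * 6 * 5 * fct(4)
= 9 * 8 * 7 * 6 * 5 * 4 * fct(3)
= 9 * 8 * 7 * 6 * 5 * 4 * 3 * fct(2)
= 9 * 8 * 7 * 6 * 5 * 4 * 3 * 2 * fct(1)
= 9 * 8 * 7 * 6 * 5 * 4 * 3 * 2 * 1
= 362880

362880


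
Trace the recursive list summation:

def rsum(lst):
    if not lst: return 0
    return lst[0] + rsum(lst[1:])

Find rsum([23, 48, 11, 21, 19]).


rsum([23, 48, 11, 21, 19]) = 23 + rsum([48, 11, 21, 19])
rsum([48, 11, 21, 19]) = 48 + rsum([11, 21, 19])
rsum([11, 21, 19]) = 11 + rsum([21, 19])
rsum([21, 19]) = 21 + rsum([19])
rsum([19]) = 19 + rsum([])
rsum([]) = 0  (base case)
Total: 23 + 48 + 11 + 21 + 19 + 0 = 122

122


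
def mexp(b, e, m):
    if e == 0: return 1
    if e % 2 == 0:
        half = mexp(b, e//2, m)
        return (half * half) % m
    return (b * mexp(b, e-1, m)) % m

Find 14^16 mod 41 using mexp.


mexp(14, 16, 41): e is even, compute mexp(14, 8, 41)
  mexp(14, 8, 41): e is even, compute mexp(14, 4, 41)
    mexp(14, 4, 41): e is even, compute mexp(14, 2, 41)
      mexp(14, 2, 41): e is even, compute mexp(14, 1, 41)
        mexp(14, 1, 41): e is odd, compute mexp(14, 0, 41)
          mexp(14, 0, 41) = 1
        (14 * 1) % 41 = 14
      half=14, (14*14) % 41 = 32
    half=32, (32*32) % 41 = 40
  half=40, (40*40) % 41 = 1
half=1, (1*1) % 41 = 1

1


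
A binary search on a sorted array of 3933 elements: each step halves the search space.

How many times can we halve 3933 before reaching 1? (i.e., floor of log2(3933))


3933 / 2 = 1966
1966 / 2 = 983
983 / 2 = 491
491 / 2 = 245
245 / 2 = 122
122 / 2 = 61
61 / 2 = 30
30 / 2 = 15
15 / 2 = 7
7 / 2 = 3
3 / 2 = 1
Reached 1 after 11 halvings

11


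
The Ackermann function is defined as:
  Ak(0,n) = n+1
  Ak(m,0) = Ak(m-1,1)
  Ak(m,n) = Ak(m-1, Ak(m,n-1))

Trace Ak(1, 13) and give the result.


Ak(1, 13) = Ak(0, Ak(1, 12))
  Ak(1, 12) = Ak(0, Ak(1, 11))
    Ak(1, 11) = Ak(0, Ak(1, 10))
      Ak(1, 10) = Ak(0, Ak(1, 9))
        Ak(1, 9) = Ak(0, Ak(1, 8))
          Ak(1, 8) = Ak(0, Ak(1, 7))
          Ak(1, 7) = Ak(0, Ak(1, 6))
          Ak(1, 6) = Ak(0, Ak(1, 5))
          Ak(1, 5) = Ak(0, Ak(1, 4))
          Ak(1, 4) = Ak(0, Ak(1, 3))
          Ak(1, 3) = Ak(0, Ak(1, 2))
          Ak(1, 2) = Ak(0, Ak(1, 1))
          Ak(1, 1) = Ak(0, Ak(1, 0))
          Ak(1, 0) = Ak(0, 1)
          Ak(0, 1) = 2
            = Ak(0, 2)
          Ak(0, 2) = 3
            = Ak(0, 3)
          Ak(0, 3) = 4
            = Ak(0, 4)
          Ak(0, 4) = 5
            = Ak(0, 5)
          Ak(0, 5) = 6
            = Ak(0, 6)
          Ak(0, 6) = 7
... (trace truncated)
Result: Ak(1, 13) = 15

15


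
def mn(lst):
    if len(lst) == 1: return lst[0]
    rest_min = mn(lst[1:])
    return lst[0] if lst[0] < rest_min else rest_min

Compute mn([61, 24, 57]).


mn([61, 24, 57]): compare 61 with mn([24, 57])
mn([24, 57]): compare 24 with mn([57])
mn([57]) = 57  (base case)
Compare 24 with 57 -> 24
Compare 61 with 24 -> 24

24


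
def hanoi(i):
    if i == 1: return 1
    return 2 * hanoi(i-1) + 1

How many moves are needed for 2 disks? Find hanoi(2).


hanoi(2) = 2 * hanoi(1) + 1
hanoi(1) = 1  (base case)
hanoi(2) = 2 * 1 + 1 = 3

3


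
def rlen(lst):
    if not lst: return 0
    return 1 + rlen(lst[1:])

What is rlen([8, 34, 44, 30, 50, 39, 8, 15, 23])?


rlen([8, 34, 44, 30, 50, 39, 8, 15, 23]) = 1 + rlen([34, 44, 30, 50, 39, 8, 15, 23])
rlen([34, 44, 30, 50, 39, 8, 15, 23]) = 1 + rlen([44, 30, 50, 39, 8, 15, 23])
rlen([44, 30, 50, 39, 8, 15, 23]) = 1 + rlen([30, 50, 39, 8, 15, 23])
rlen([30, 50, 39, 8, 15, 23]) = 1 + rlen([50, 39, 8, 15, 23])
rlen([50, 39, 8, 15, 23]) = 1 + rlen([39, 8, 15, 23])
rlen([39, 8, 15, 23]) = 1 + rlen([8, 15, 23])
rlen([8, 15, 23]) = 1 + rlen([15, 23])
rlen([15, 23]) = 1 + rlen([23])
rlen([23]) = 1 + rlen([])
rlen([]) = 0  (base case)
Unwinding: 1 + 1 + 1 + 1 + 1 + 1 + 1 + 1 + 1 + 0 = 9

9


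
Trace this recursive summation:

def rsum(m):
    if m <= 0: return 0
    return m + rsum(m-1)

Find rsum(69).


rsum(69)
= 69 + 68 + 67 + 66 + 65 + 64 + 63 + 62 + 61 + 60 + 59 + 58 + 57 + 56 + 55 + 54 + 53 + 52 + 51 + 50 + 49 + 48 + 47 + 46 + 45 + 44 + 43 + 42 + 41 + 40 + 39 + 38 + 37 + 36 + 35 + 34 + 33 + 32 + 31 + 30 + 29 + 28 + 27 + 26 + 25 + 24 + 23 + 22 + 21 + 20 + 19 + 18 + 17 + 16 + 15 + 14 + 13 + 12 + 11 + 10 + 9 + 8 + 7 + 6 + 5 + 4 + 3 + 2 + 1 + rsum(0)
= 69 + 68 + 67 + 66 + 65 + 64 + 63 + 62 + 61 + 60 + 59 + 58 + 57 + 56 + 55 + 54 + 53 + 52 + 51 + 50 + 49 + 48 + 47 + 46 + 45 + 44 + 43 + 42 + 41 + 40 + 39 + 38 + 37 + 36 + 35 + 34 + 33 + 32 + 31 + 30 + 29 + 28 + 27 + 26 + 25 + 24 + 23 + 22 + 21 + 20 + 19 + 18 + 17 + 16 + 15 + 14 + 13 + 12 + 11 + 10 + 9 + 8 + 7 + 6 + 5 + 4 + 3 + 2 + 1 + 0
= 2415

2415


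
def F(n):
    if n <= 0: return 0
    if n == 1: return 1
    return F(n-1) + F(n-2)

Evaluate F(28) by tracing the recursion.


Computing F(28) bottom-up:
F(0) = 0
F(1) = 1
F(2) = F(1) + F(0) = 1 + 0 = 1
F(3) = F(2) + F(1) = 1 + 1 = 2
F(4) = F(3) + F(2) = 2 + 1 = 3
F(5) = F(4) + F(3) = 3 + 2 = 5
F(6) = F(5) + F(4) = 5 + 3 = 8
F(7) = F(6) + F(5) = 8 + 5 = 13
F(8) = F(7) + F(6) = 13 + 8 = 21
F(9) = F(8) + F(7) = 21 + 13 = 34
F(10) = F(9) + F(8) = 34 + 21 = 55
F(11) = F(10) + F(9) = 55 + 34 = 89
F(12) = F(11) + F(10) = 89 + 55 = 144
F(13) = F(12) + F(11) = 144 + 89 = 233
F(14) = F(13) + F(12) = 233 + 144 = 377
F(15) = F(14) + F(13) = 377 + 233 = 610
F(16) = F(15) + F(14) = 610 + 377 = 987
F(17) = F(16) + F(15) = 987 + 610 = 1597
F(18) = F(17) + F(16) = 1597 + 987 = 2584
F(19) = F(18) + F(17) = 2584 + 1597 = 4181
F(20) = F(19) + F(18) = 4181 + 2584 = 6765
F(21) = F(20) + F(19) = 6765 + 4181 = 10946
F(22) = F(21) + F(20) = 10946 + 6765 = 17711
F(23) = F(22) + F(21) = 17711 + 10946 = 28657
F(24) = F(23) + F(22) = 28657 + 17711 = 46368
F(25) = F(24) + F(23) = 46368 + 28657 = 75025
F(26) = F(25) + F(24) = 75025 + 46368 = 121393
F(27) = F(26) + F(25) = 121393 + 75025 = 196418
F(28) = F(27) + F(26) = 196418 + 121393 = 317811

317811


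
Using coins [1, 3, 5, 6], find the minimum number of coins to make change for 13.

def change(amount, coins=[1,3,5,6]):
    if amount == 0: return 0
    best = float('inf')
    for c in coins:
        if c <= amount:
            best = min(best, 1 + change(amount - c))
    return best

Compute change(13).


Building up with DP:
change(0) = 0
change(1) = min(1+change(0)=1+0=1) = 1
change(2) = min(1+change(1)=1+1=2) = 2
change(3) = min(1+change(2)=1+2=3, 1+change(0)=1+0=1) = 1
change(4) = min(1+change(3)=1+1=2, 1+change(1)=1+1=2) = 2
change(5) = min(1+change(4)=1+2=3, 1+change(2)=1+2=3, 1+change(0)=1+0=1) = 1
change(6) = min(1+change(5)=1+1=2, 1+change(3)=1+1=2, 1+change(1)=1+1=2, 1+change(0)=1+0=1) = 1
change(7) = min(1+change(6)=1+1=2, 1+change(4)=1+2=3, 1+change(2)=1+2=3, 1+change(1)=1+1=2) = 2
change(8) = min(1+change(7)=1+2=3, 1+change(5)=1+1=2, 1+change(3)=1+1=2, 1+change(2)=1+2=3) = 2
change(9) = min(1+change(8)=1+2=3, 1+change(6)=1+1=2, 1+change(4)=1+2=3, 1+change(3)=1+1=2) = 2
change(10) = min(1+change(9)=1+2=3, 1+change(7)=1+2=3, 1+change(5)=1+1=2, 1+change(4)=1+2=3) = 2
change(11) = min(1+change(10)=1+2=3, 1+change(8)=1+2=3, 1+change(6)=1+1=2, 1+change(5)=1+1=2) = 2
change(12) = min(1+change(11)=1+2=3, 1+change(9)=1+2=3, 1+change(7)=1+2=3, 1+change(6)=1+1=2) = 2
change(13) = min(1+change(12)=1+2=3, 1+change(10)=1+2=3, 1+change(8)=1+2=3, 1+change(7)=1+2=3) = 3

3


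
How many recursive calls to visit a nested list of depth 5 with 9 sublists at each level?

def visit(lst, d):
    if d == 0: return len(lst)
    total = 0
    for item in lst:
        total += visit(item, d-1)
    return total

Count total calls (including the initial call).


At depth 0 (root): 1 call
At depth 1: each of 1 parents calls visit on 9 children = 9 calls
At depth 2: each of 9 parents calls visit on 9 children = 81 calls
At depth 3: each of 81 parents calls visit on 9 children = 729 calls
At depth 4: each of 729 parents calls visit on 9 children = 6561 calls
At depth 5: each of 6561 parents calls visit on 9 children = 59049 calls
Total: 1 + 9 + 81 + 729 + 6561 + 59049 = 66430

66430


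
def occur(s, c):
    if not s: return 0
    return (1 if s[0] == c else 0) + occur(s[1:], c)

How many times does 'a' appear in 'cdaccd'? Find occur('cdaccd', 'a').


s[0]='c' != 'a' -> 0
s[0]='d' != 'a' -> 0
s[0]='a' == 'a' -> 1
s[0]='c' != 'a' -> 0
s[0]='c' != 'a' -> 0
s[0]='d' != 'a' -> 0
Sum: 0 + 0 + 1 + 0 + 0 + 0 = 1

1


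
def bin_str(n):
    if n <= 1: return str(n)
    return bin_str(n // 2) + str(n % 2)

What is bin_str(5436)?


bin_str(5436) = bin_str(2718) + '0'
bin_str(2718) = bin_str(1359) + '0'
bin_str(1359) = bin_str(679) + '1'
bin_str(679) = bin_str(339) + '1'
bin_str(339) = bin_str(169) + '1'
bin_str(169) = bin_str(84) + '1'
bin_str(84) = bin_str(42) + '0'
bin_str(42) = bin_str(21) + '0'
bin_str(21) = bin_str(10) + '1'
bin_str(10) = bin_str(5) + '0'
bin_str(5) = bin_str(2) + '1'
bin_str(2) = bin_str(1) + '0'
bin_str(1) = '1'  (base case)
Concatenating: '1' + '0' + '1' + '0' + '1' + '0' + '0' + '1' + '1' + '1' + '1' + '0' + '0' = '1010100111100'

1010100111100


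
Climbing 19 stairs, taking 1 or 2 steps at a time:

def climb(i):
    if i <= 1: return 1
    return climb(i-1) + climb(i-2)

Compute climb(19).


Building up from base cases:
climb(0) = 1
climb(1) = 1
climb(2) = climb(1) + climb(0) = 1 + 1 = 2
climb(3) = climb(2) + climb(1) = 2 + 1 = 3
climb(4) = climb(3) + climb(2) = 3 + 2 = 5
climb(5) = climb(4) + climb(3) = 5 + 3 = 8
climb(6) = climb(5) + climb(4) = 8 + 5 = 13
climb(7) = climb(6) + climb(5) = 13 + 8 = 21
climb(8) = climb(7) + climb(6) = 21 + 13 = 34
climb(9) = climb(8) + climb(7) = 34 + 21 = 55
climb(10) = climb(9) + climb(8) = 55 + 34 = 89
climb(11) = climb(10) + climb(9) = 89 + 55 = 144
climb(12) = climb(11) + climb(10) = 144 + 89 = 233
climb(13) = climb(12) + climb(11) = 233 + 144 = 377
climb(14) = climb(13) + climb(12) = 377 + 233 = 610
climb(15) = climb(14) + climb(13) = 610 + 377 = 987
climb(16) = climb(15) + climb(14) = 987 + 610 = 1597
climb(17) = climb(16) + climb(15) = 1597 + 987 = 2584
climb(18) = climb(17) + climb(16) = 2584 + 1597 = 4181
climb(19) = climb(18) + climb(17) = 4181 + 2584 = 6765

6765


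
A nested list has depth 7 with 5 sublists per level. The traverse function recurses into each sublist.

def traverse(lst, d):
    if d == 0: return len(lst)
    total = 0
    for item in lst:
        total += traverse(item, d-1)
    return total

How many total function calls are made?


At depth 0 (root): 1 call
At depth 1: each of 1 parents calls traverse on 5 children = 5 calls
At depth 2: each of 5 parents calls traverse on 5 children = 25 calls
At depth 3: each of 25 parents calls traverse on 5 children = 125 calls
At depth 4: each of 125 parents calls traverse on 5 children = 625 calls
At depth 5: each of 625 parents calls traverse on 5 children = 3125 calls
At depth 6: each of 3125 parents calls traverse on 5 children = 15625 calls
At depth 7: each of 15625 parents calls traverse on 5 children = 78125 calls
Total: 1 + 5 + 25 + 125 + 625 + 3125 + 15625 + 78125 = 97656

97656


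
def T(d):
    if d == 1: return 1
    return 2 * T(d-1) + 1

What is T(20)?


T(20) = 2 * T(19) + 1
T(19) = 2 * T(18) + 1
T(18) = 2 * T(17) + 1
T(17) = 2 * T(16) + 1
T(16) = 2 * T(15) + 1
T(15) = 2 * T(14) + 1
T(14) = 2 * T(13) + 1
T(13) = 2 * T(12) + 1
T(12) = 2 * T(11) + 1
T(11) = 2 * T(10) + 1
T(10) = 2 * T(9) + 1
T(9) = 2 * T(8) + 1
T(8) = 2 * T(7) + 1
T(7) = 2 * T(6) + 1
T(6) = 2 * T(5) + 1
T(5) = 2 * T(4) + 1
T(4) = 2 * T(3) + 1
T(3) = 2 * T(2) + 1
T(2) = 2 * T(1) + 1
T(1) = 1  (base case)
T(2) = 2 * 1 + 1 = 3
T(3) = 2 * 3 + 1 = 7
T(4) = 2 * 7 + 1 = 15
T(5) = 2 * 15 + 1 = 31
T(6) = 2 * 31 + 1 = 63
T(7) = 2 * 63 + 1 = 127
T(8) = 2 * 127 + 1 = 255
T(9) = 2 * 255 + 1 = 511
T(10) = 2 * 511 + 1 = 1023
T(11) = 2 * 1023 + 1 = 2047
T(12) = 2 * 2047 + 1 = 4095
T(13) = 2 * 4095 + 1 = 8191
T(14) = 2 * 8191 + 1 = 16383
T(15) = 2 * 16383 + 1 = 32767
T(16) = 2 * 32767 + 1 = 65535
T(17) = 2 * 65535 + 1 = 131071
T(18) = 2 * 131071 + 1 = 262143
T(19) = 2 * 262143 + 1 = 524287
T(20) = 2 * 524287 + 1 = 1048575

1048575


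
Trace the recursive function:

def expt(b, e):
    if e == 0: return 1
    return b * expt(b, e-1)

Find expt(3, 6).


expt(3, 6)
= 3 * expt(3, 5)
= 3 * 3 * expt(3, 4)
= 3 * 3 * 3 * expt(3, 3)
= 3 * 3 * 3 * 3 * expt(3, 2)
= 3 * 3 * 3 * 3 * 3 * expt(3, 1)
= 3 * 3 * 3 * 3 * 3 * 3 * expt(3, 0)
= 3 * 3 * 3 * 3 * 3 * 3 * 1
= 729

729


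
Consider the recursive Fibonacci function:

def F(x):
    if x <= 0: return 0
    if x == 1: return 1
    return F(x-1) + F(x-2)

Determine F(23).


Computing F(23) bottom-up:
F(0) = 0
F(1) = 1
F(2) = F(1) + F(0) = 1 + 0 = 1
F(3) = F(2) + F(1) = 1 + 1 = 2
F(4) = F(3) + F(2) = 2 + 1 = 3
F(5) = F(4) + F(3) = 3 + 2 = 5
F(6) = F(5) + F(4) = 5 + 3 = 8
F(7) = F(6) + F(5) = 8 + 5 = 13
F(8) = F(7) + F(6) = 13 + 8 = 21
F(9) = F(8) + F(7) = 21 + 13 = 34
F(10) = F(9) + F(8) = 34 + 21 = 55
F(11) = F(10) + F(9) = 55 + 34 = 89
F(12) = F(11) + F(10) = 89 + 55 = 144
F(13) = F(12) + F(11) = 144 + 89 = 233
F(14) = F(13) + F(12) = 233 + 144 = 377
F(15) = F(14) + F(13) = 377 + 233 = 610
F(16) = F(15) + F(14) = 610 + 377 = 987
F(17) = F(16) + F(15) = 987 + 610 = 1597
F(18) = F(17) + F(16) = 1597 + 987 = 2584
F(19) = F(18) + F(17) = 2584 + 1597 = 4181
F(20) = F(19) + F(18) = 4181 + 2584 = 6765
F(21) = F(20) + F(19) = 6765 + 4181 = 10946
F(22) = F(21) + F(20) = 10946 + 6765 = 17711
F(23) = F(22) + F(21) = 17711 + 10946 = 28657

28657


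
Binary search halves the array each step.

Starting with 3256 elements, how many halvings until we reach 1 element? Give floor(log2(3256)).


3256 / 2 = 1628
1628 / 2 = 814
814 / 2 = 407
407 / 2 = 203
203 / 2 = 101
101 / 2 = 50
50 / 2 = 25
25 / 2 = 12
12 / 2 = 6
6 / 2 = 3
3 / 2 = 1
Reached 1 after 11 halvings

11


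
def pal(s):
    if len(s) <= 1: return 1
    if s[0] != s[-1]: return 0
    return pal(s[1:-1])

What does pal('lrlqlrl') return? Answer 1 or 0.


pal('lrlqlrl'): s[0]='l' == s[-1]='l' -> check pal('rlqlr')
pal('rlqlr'): s[0]='r' == s[-1]='r' -> check pal('lql')
pal('lql'): s[0]='l' == s[-1]='l' -> check pal('q')
pal('q'): len <= 1 -> return 1  (base case)
Result: 1 (palindrome)

1


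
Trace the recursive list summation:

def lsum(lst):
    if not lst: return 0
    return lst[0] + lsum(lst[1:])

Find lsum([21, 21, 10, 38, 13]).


lsum([21, 21, 10, 38, 13]) = 21 + lsum([21, 10, 38, 13])
lsum([21, 10, 38, 13]) = 21 + lsum([10, 38, 13])
lsum([10, 38, 13]) = 10 + lsum([38, 13])
lsum([38, 13]) = 38 + lsum([13])
lsum([13]) = 13 + lsum([])
lsum([]) = 0  (base case)
Total: 21 + 21 + 10 + 38 + 13 + 0 = 103

103


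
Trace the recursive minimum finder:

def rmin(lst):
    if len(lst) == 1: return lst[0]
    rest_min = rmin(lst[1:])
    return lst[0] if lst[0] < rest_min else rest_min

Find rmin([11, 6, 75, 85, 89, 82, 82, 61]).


rmin([11, 6, 75, 85, 89, 82, 82, 61]): compare 11 with rmin([6, 75, 85, 89, 82, 82, 61])
rmin([6, 75, 85, 89, 82, 82, 61]): compare 6 with rmin([75, 85, 89, 82, 82, 61])
rmin([75, 85, 89, 82, 82, 61]): compare 75 with rmin([85, 89, 82, 82, 61])
rmin([85, 89, 82, 82, 61]): compare 85 with rmin([89, 82, 82, 61])
rmin([89, 82, 82, 61]): compare 89 with rmin([82, 82, 61])
rmin([82, 82, 61]): compare 82 with rmin([82, 61])
rmin([82, 61]): compare 82 with rmin([61])
rmin([61]) = 61  (base case)
Compare 82 with 61 -> 61
Compare 82 with 61 -> 61
Compare 89 with 61 -> 61
Compare 85 with 61 -> 61
Compare 75 with 61 -> 61
Compare 6 with 61 -> 6
Compare 11 with 6 -> 6

6


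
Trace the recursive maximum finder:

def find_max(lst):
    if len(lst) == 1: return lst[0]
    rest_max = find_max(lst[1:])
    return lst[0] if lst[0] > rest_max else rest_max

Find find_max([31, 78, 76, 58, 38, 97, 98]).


find_max([31, 78, 76, 58, 38, 97, 98]): compare 31 with find_max([78, 76, 58, 38, 97, 98])
find_max([78, 76, 58, 38, 97, 98]): compare 78 with find_max([76, 58, 38, 97, 98])
find_max([76, 58, 38, 97, 98]): compare 76 with find_max([58, 38, 97, 98])
find_max([58, 38, 97, 98]): compare 58 with find_max([38, 97, 98])
find_max([38, 97, 98]): compare 38 with find_max([97, 98])
find_max([97, 98]): compare 97 with find_max([98])
find_max([98]) = 98  (base case)
Compare 97 with 98 -> 98
Compare 38 with 98 -> 98
Compare 58 with 98 -> 98
Compare 76 with 98 -> 98
Compare 78 with 98 -> 98
Compare 31 with 98 -> 98

98
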